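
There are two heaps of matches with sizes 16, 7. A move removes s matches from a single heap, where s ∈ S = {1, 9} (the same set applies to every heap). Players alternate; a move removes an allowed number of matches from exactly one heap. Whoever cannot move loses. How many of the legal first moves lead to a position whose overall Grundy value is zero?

3

All heaps use S = {1, 9}:
G(0) = 0
G(1) = mex{0} = 1
G(2) = mex{1} = 0
G(3) = mex{0} = 1
G(4) = mex{1} = 0
G(5) = mex{0} = 1
G(6) = mex{1} = 0
G(7) = mex{0} = 1
G(8) = mex{1} = 0
G(9) = mex{0,0} = 1
G(10) = mex{1,1} = 0
G(11) = mex{0,0} = 1
G(12) = mex{1,1} = 0
G(13) = mex{0,0} = 1
G(14) = mex{1,1} = 0
G(15) = mex{0,0} = 1
G(16) = mex{1,1} = 0
Heap A: G(16) = 0.
Heap B: G(7) = 1.
Combined Grundy value = 0 ⊕ 1 = 1.
A winning move leaves total XOR = 0, i.e. changes one component's Grundy value g to g ⊕ X where X is the current total.
Heap A: need g' = 0⊕1 = 1. Options: 16−1→G=1, 16−9→G=1. Hits: 2.
Heap B: need g' = 1⊕1 = 0. Options: 7−1→G=0. Hits: 1.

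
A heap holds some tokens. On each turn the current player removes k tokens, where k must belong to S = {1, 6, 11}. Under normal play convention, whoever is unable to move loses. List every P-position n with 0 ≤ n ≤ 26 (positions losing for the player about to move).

0, 2, 4, 7, 9, 12, 14, 16, 19, 21, 24, 26

G(0) = 0
G(1) = mex{0} = 1
G(2) = mex{1} = 0
G(3) = mex{0} = 1
G(4) = mex{1} = 0
G(5) = mex{0} = 1
G(6) = mex{1,0} = 2
G(7) = mex{2,1} = 0
G(8) = mex{0,0} = 1
G(9) = mex{1,1} = 0
G(10) = mex{0,0} = 1
G(11) = mex{1,1,0} = 2
G(12) = mex{2,2,1} = 0
G(13) = mex{0,0,0} = 1
G(14) = mex{1,1,1} = 0
G(15) = mex{0,0,0} = 1
G(16) = mex{1,1,1} = 0
G(17) = mex{0,2,2} = 1
G(18) = mex{1,0,0} = 2
G(19) = mex{2,1,1} = 0
G(20) = mex{0,0,0} = 1
G(21) = mex{1,1,1} = 0
G(22) = mex{0,0,2} = 1
G(23) = mex{1,1,0} = 2
G(24) = mex{2,2,1} = 0
G(25) = mex{0,0,0} = 1
G(26) = mex{1,1,1} = 0
P-positions are exactly the n with G(n) = 0.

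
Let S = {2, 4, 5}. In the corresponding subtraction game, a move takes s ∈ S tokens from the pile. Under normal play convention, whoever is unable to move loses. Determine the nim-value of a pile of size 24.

G(0) = 0
G(1) = mex{} = 0
G(2) = mex{0} = 1
G(3) = mex{0} = 1
G(4) = mex{1,0} = 2
G(5) = mex{1,0,0} = 2
G(6) = mex{2,1,0} = 3
G(7) = mex{2,1,1} = 0
G(8) = mex{3,2,1} = 0
G(9) = mex{0,2,2} = 1
G(10) = mex{0,3,2} = 1
G(11) = mex{1,0,3} = 2
G(12) = mex{1,0,0} = 2
G(13) = mex{2,1,0} = 3
G(14) = mex{2,1,1} = 0
G(15) = mex{3,2,1} = 0
G(16) = mex{0,2,2} = 1
G(17) = mex{0,3,2} = 1
G(18) = mex{1,0,3} = 2
G(19) = mex{1,0,0} = 2
G(20) = mex{2,1,0} = 3
G(21) = mex{2,1,1} = 0
G(22) = mex{3,2,1} = 0
G(23) = mex{0,2,2} = 1
G(24) = mex{0,3,2} = 1

1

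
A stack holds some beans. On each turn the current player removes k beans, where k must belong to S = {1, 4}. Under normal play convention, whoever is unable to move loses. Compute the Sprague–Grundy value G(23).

G(0) = 0
G(1) = mex{0} = 1
G(2) = mex{1} = 0
G(3) = mex{0} = 1
G(4) = mex{1,0} = 2
G(5) = mex{2,1} = 0
G(6) = mex{0,0} = 1
G(7) = mex{1,1} = 0
G(8) = mex{0,2} = 1
G(9) = mex{1,0} = 2
G(10) = mex{2,1} = 0
G(11) = mex{0,0} = 1
G(12) = mex{1,1} = 0
G(13) = mex{0,2} = 1
G(14) = mex{1,0} = 2
G(15) = mex{2,1} = 0
G(16) = mex{0,0} = 1
G(17) = mex{1,1} = 0
G(18) = mex{0,2} = 1
G(19) = mex{1,0} = 2
G(20) = mex{2,1} = 0
G(21) = mex{0,0} = 1
G(22) = mex{1,1} = 0
G(23) = mex{0,2} = 1

1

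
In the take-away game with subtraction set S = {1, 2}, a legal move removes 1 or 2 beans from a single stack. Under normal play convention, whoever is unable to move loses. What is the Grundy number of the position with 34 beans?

n :  0  1  2  3  4  5  6  7  8  9 10 11 12 13 14 15 16 17 18 19 20 21 22 23 24 25 26 27 28 29 30 31 32 33 34
G :  0  1  2  0  1  2  0  1  2  0  1  2  0  1  2  0  1  2  0  1  2  0  1  2  0  1  2  0  1  2  0  1  2  0  1

1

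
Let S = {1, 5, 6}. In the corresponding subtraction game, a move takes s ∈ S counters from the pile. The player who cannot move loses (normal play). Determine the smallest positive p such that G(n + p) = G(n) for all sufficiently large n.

G(0) = 0
G(1) = mex{0} = 1
G(2) = mex{1} = 0
G(3) = mex{0} = 1
G(4) = mex{1} = 0
G(5) = mex{0,0} = 1
G(6) = mex{1,1,0} = 2
G(7) = mex{2,0,1} = 3
G(8) = mex{3,1,0} = 2
G(9) = mex{2,0,1} = 3
G(10) = mex{3,1,0} = 2
G(11) = mex{2,2,1} = 0
G(12) = mex{0,3,2} = 1
G(13) = mex{1,2,3} = 0
G(14) = mex{0,3,2} = 1
G(15) = mex{1,2,3} = 0
G(16) = mex{0,0,2} = 1
G(17) = mex{1,1,0} = 2
G(18) = mex{2,0,1} = 3
G(19) = mex{3,1,0} = 2
G(20) = mex{2,0,1} = 3
G(21) = mex{3,1,0} = 2
G(22) = mex{2,2,1} = 0
G(23) = mex{0,3,2} = 1
G(n+11) = G(n) holds for n = 0,…,5 (a full window of length max(S) = 6), so the sequence is purely periodic with period 11.

11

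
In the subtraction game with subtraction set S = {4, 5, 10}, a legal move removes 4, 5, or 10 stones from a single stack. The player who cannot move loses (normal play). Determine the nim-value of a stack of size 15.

0

G(0) = 0
G(1) = mex{} = 0
G(2) = mex{} = 0
G(3) = mex{} = 0
G(4) = mex{0} = 1
G(5) = mex{0,0} = 1
G(6) = mex{0,0} = 1
G(7) = mex{0,0} = 1
G(8) = mex{1,0} = 2
G(9) = mex{1,1} = 0
G(10) = mex{1,1,0} = 2
G(11) = mex{1,1,0} = 2
G(12) = mex{2,1,0} = 3
G(13) = mex{0,2,0} = 1
G(14) = mex{2,0,1} = 3
G(15) = mex{2,2,1} = 0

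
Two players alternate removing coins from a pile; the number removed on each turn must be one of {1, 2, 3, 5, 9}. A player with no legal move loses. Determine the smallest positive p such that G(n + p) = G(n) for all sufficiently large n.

4

n :  0  1  2  3  4  5  6  7  8  9 10 11 12 13 14
G :  0  1  2  3  0  1  2  3  0  1  2  3  0  1  2
G(n+4) = G(n) holds for n = 0,…,8 (a full window of length max(S) = 9), so the sequence is purely periodic with period 4.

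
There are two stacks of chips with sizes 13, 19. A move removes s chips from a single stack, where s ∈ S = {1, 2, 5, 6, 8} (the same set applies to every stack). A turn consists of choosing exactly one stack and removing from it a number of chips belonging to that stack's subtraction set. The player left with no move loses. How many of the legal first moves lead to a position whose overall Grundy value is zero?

All stacks use S = {1, 2, 5, 6, 8}:
G(0) = 0
G(1) = mex{0} = 1
G(2) = mex{1,0} = 2
G(3) = mex{2,1} = 0
G(4) = mex{0,2} = 1
G(5) = mex{1,0,0} = 2
G(6) = mex{2,1,1,0} = 3
G(7) = mex{3,2,2,1} = 0
G(8) = mex{0,3,0,2,0} = 1
G(9) = mex{1,0,1,0,1} = 2
G(10) = mex{2,1,2,1,2} = 0
G(11) = mex{0,2,3,2,0} = 1
G(12) = mex{1,0,0,3,1} = 2
G(13) = mex{2,1,1,0,2} = 3
G(14) = mex{3,2,2,1,3} = 0
G(15) = mex{0,3,0,2,0} = 1
G(16) = mex{1,0,1,0,1} = 2
G(17) = mex{2,1,2,1,2} = 0
G(18) = mex{0,2,3,2,0} = 1
G(19) = mex{1,0,0,3,1} = 2
Stack A: G(13) = 3.
Stack B: G(19) = 2.
Combined Grundy value = 3 ⊕ 2 = 1.
A winning move leaves total XOR = 0, i.e. changes one component's Grundy value g to g ⊕ X where X is the current total.
Stack A: need g' = 3⊕1 = 2. Options: 13−1→G=2, 13−2→G=1, 13−5→G=1, 13−6→G=0, 13−8→G=2. Hits: 2.
Stack B: need g' = 2⊕1 = 3. Options: 19−1→G=1, 19−2→G=0, 19−5→G=0, 19−6→G=3, 19−8→G=1. Hits: 1.

3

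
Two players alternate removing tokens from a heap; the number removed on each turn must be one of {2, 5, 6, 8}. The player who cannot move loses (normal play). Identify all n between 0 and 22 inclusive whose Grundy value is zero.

n :  0  1  2  3  4  5  6  7  8  9 10 11 12 13 14 15 16 17 18 19 20 21 22
G :  0  0  1  1  0  2  1  3  2  2  3  0  2  1  0  0  1  1  0  2  1  3  2
P-positions are exactly the n with G(n) = 0.

0, 1, 4, 11, 14, 15, 18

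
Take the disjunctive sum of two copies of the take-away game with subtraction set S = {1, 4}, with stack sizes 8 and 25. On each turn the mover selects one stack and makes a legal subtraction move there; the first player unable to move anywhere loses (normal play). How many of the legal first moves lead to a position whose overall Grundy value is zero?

2

All stacks use S = {1, 4}:
G(0) = 0
G(1) = mex{0} = 1
G(2) = mex{1} = 0
G(3) = mex{0} = 1
G(4) = mex{1,0} = 2
G(5) = mex{2,1} = 0
G(6) = mex{0,0} = 1
G(7) = mex{1,1} = 0
G(8) = mex{0,2} = 1
G(9) = mex{1,0} = 2
G(10) = mex{2,1} = 0
G(11) = mex{0,0} = 1
G(12) = mex{1,1} = 0
G(13) = mex{0,2} = 1
G(14) = mex{1,0} = 2
G(15) = mex{2,1} = 0
G(16) = mex{0,0} = 1
G(17) = mex{1,1} = 0
G(18) = mex{0,2} = 1
G(19) = mex{1,0} = 2
G(20) = mex{2,1} = 0
G(21) = mex{0,0} = 1
G(22) = mex{1,1} = 0
G(23) = mex{0,2} = 1
G(24) = mex{1,0} = 2
G(25) = mex{2,1} = 0
Stack A: G(8) = 1.
Stack B: G(25) = 0.
Combined Grundy value = 1 ⊕ 0 = 1.
A winning move leaves total XOR = 0, i.e. changes one component's Grundy value g to g ⊕ X where X is the current total.
Stack A: need g' = 1⊕1 = 0. Options: 8−1→G=0, 8−4→G=2. Hits: 1.
Stack B: need g' = 0⊕1 = 1. Options: 25−1→G=2, 25−4→G=1. Hits: 1.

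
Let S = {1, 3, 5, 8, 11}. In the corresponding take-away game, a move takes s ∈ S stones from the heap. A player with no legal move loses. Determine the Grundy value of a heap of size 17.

1

G(0) = 0
G(1) = mex{0} = 1
G(2) = mex{1} = 0
G(3) = mex{0,0} = 1
G(4) = mex{1,1} = 0
G(5) = mex{0,0,0} = 1
G(6) = mex{1,1,1} = 0
G(7) = mex{0,0,0} = 1
G(8) = mex{1,1,1,0} = 2
G(9) = mex{2,0,0,1} = 3
G(10) = mex{3,1,1,0} = 2
G(11) = mex{2,2,0,1,0} = 3
G(12) = mex{3,3,1,0,1} = 2
G(13) = mex{2,2,2,1,0} = 3
G(14) = mex{3,3,3,0,1} = 2
G(15) = mex{2,2,2,1,0} = 3
G(16) = mex{3,3,3,2,1} = 0
G(17) = mex{0,2,2,3,0} = 1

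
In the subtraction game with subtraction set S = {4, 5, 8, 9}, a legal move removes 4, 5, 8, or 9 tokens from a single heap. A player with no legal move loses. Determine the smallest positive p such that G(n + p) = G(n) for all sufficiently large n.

n :  0  1  2  3  4  5  6  7  8  9 10 11 12 13 14 15 16 17 18 19 20 21 22 23 24 25 26 27
G :  0  0  0  0  1  1  1  1  2  2  2  2  3  0  0  0  0  1  1  1  1  2  2  2  2  3  0  0
G(n+13) = G(n) holds for n = 0,…,8 (a full window of length max(S) = 9), so the sequence is purely periodic with period 13.

13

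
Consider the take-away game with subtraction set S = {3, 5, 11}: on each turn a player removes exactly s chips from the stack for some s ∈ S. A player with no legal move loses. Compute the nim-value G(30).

G(0) = 0
G(1) = mex{} = 0
G(2) = mex{} = 0
G(3) = mex{0} = 1
G(4) = mex{0} = 1
G(5) = mex{0,0} = 1
G(6) = mex{1,0} = 2
G(7) = mex{1,0} = 2
G(8) = mex{1,1} = 0
G(9) = mex{2,1} = 0
G(10) = mex{2,1} = 0
G(11) = mex{0,2,0} = 1
G(12) = mex{0,2,0} = 1
G(13) = mex{0,0,0} = 1
G(14) = mex{1,0,1} = 2
G(15) = mex{1,0,1} = 2
G(16) = mex{1,1,1} = 0
G(17) = mex{2,1,2} = 0
G(18) = mex{2,1,2} = 0
G(19) = mex{0,2,0} = 1
G(20) = mex{0,2,0} = 1
G(21) = mex{0,0,0} = 1
G(22) = mex{1,0,1} = 2
G(23) = mex{1,0,1} = 2
G(24) = mex{1,1,1} = 0
G(25) = mex{2,1,2} = 0
G(26) = mex{2,1,2} = 0
G(27) = mex{0,2,0} = 1
G(28) = mex{0,2,0} = 1
G(29) = mex{0,0,0} = 1
G(30) = mex{1,0,1} = 2

2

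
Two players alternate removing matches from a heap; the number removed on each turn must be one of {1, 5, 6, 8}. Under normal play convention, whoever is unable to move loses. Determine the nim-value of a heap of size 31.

G(0) = 0
G(1) = mex{0} = 1
G(2) = mex{1} = 0
G(3) = mex{0} = 1
G(4) = mex{1} = 0
G(5) = mex{0,0} = 1
G(6) = mex{1,1,0} = 2
G(7) = mex{2,0,1} = 3
G(8) = mex{3,1,0,0} = 2
G(9) = mex{2,0,1,1} = 3
G(10) = mex{3,1,0,0} = 2
G(11) = mex{2,2,1,1} = 0
G(12) = mex{0,3,2,0} = 1
G(13) = mex{1,2,3,1} = 0
G(14) = mex{0,3,2,2} = 1
G(15) = mex{1,2,3,3} = 0
G(16) = mex{0,0,2,2} = 1
G(17) = mex{1,1,0,3} = 2
G(18) = mex{2,0,1,2} = 3
G(19) = mex{3,1,0,0} = 2
G(20) = mex{2,0,1,1} = 3
G(21) = mex{3,1,0,0} = 2
G(22) = mex{2,2,1,1} = 0
G(23) = mex{0,3,2,0} = 1
G(24) = mex{1,2,3,1} = 0
G(25) = mex{0,3,2,2} = 1
G(26) = mex{1,2,3,3} = 0
G(27) = mex{0,0,2,2} = 1
G(28) = mex{1,1,0,3} = 2
G(29) = mex{2,0,1,2} = 3
G(30) = mex{3,1,0,0} = 2
G(31) = mex{2,0,1,1} = 3

3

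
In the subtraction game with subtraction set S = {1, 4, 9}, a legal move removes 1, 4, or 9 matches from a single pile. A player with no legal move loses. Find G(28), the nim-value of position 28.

1

G(0) = 0
G(1) = mex{0} = 1
G(2) = mex{1} = 0
G(3) = mex{0} = 1
G(4) = mex{1,0} = 2
G(5) = mex{2,1} = 0
G(6) = mex{0,0} = 1
G(7) = mex{1,1} = 0
G(8) = mex{0,2} = 1
G(9) = mex{1,0,0} = 2
G(10) = mex{2,1,1} = 0
G(11) = mex{0,0,0} = 1
G(12) = mex{1,1,1} = 0
G(13) = mex{0,2,2} = 1
G(14) = mex{1,0,0} = 2
G(15) = mex{2,1,1} = 0
G(16) = mex{0,0,0} = 1
G(17) = mex{1,1,1} = 0
G(18) = mex{0,2,2} = 1
G(19) = mex{1,0,0} = 2
G(20) = mex{2,1,1} = 0
G(21) = mex{0,0,0} = 1
G(22) = mex{1,1,1} = 0
G(23) = mex{0,2,2} = 1
G(24) = mex{1,0,0} = 2
G(25) = mex{2,1,1} = 0
G(26) = mex{0,0,0} = 1
G(27) = mex{1,1,1} = 0
G(28) = mex{0,2,2} = 1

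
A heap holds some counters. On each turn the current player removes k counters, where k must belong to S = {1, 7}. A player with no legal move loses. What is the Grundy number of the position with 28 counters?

0

G(0) = 0
G(1) = mex{0} = 1
G(2) = mex{1} = 0
G(3) = mex{0} = 1
G(4) = mex{1} = 0
G(5) = mex{0} = 1
G(6) = mex{1} = 0
G(7) = mex{0,0} = 1
G(8) = mex{1,1} = 0
G(9) = mex{0,0} = 1
G(10) = mex{1,1} = 0
G(11) = mex{0,0} = 1
G(12) = mex{1,1} = 0
G(13) = mex{0,0} = 1
G(14) = mex{1,1} = 0
G(15) = mex{0,0} = 1
G(16) = mex{1,1} = 0
G(17) = mex{0,0} = 1
G(18) = mex{1,1} = 0
G(19) = mex{0,0} = 1
G(20) = mex{1,1} = 0
G(21) = mex{0,0} = 1
G(22) = mex{1,1} = 0
G(23) = mex{0,0} = 1
G(24) = mex{1,1} = 0
G(25) = mex{0,0} = 1
G(26) = mex{1,1} = 0
G(27) = mex{0,0} = 1
G(28) = mex{1,1} = 0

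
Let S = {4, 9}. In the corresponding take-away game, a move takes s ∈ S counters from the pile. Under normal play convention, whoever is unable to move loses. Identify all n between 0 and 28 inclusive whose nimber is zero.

0, 1, 2, 3, 8, 13, 14, 15, 16, 21, 26, 27, 28

n :  0  1  2  3  4  5  6  7  8  9 10 11 12 13 14 15 16 17 18 19 20 21 22 23 24 25 26 27 28
G :  0  0  0  0  1  1  1  1  0  2  2  2  1  0  0  0  0  1  1  1  1  0  2  2  2  1  0  0  0
P-positions are exactly the n with G(n) = 0.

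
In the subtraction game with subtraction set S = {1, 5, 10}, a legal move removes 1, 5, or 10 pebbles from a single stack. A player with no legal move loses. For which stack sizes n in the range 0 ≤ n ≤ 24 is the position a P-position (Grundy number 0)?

0, 2, 4, 6, 8, 15, 17, 19, 21, 23

G(0) = 0
G(1) = mex{0} = 1
G(2) = mex{1} = 0
G(3) = mex{0} = 1
G(4) = mex{1} = 0
G(5) = mex{0,0} = 1
G(6) = mex{1,1} = 0
G(7) = mex{0,0} = 1
G(8) = mex{1,1} = 0
G(9) = mex{0,0} = 1
G(10) = mex{1,1,0} = 2
G(11) = mex{2,0,1} = 3
G(12) = mex{3,1,0} = 2
G(13) = mex{2,0,1} = 3
G(14) = mex{3,1,0} = 2
G(15) = mex{2,2,1} = 0
G(16) = mex{0,3,0} = 1
G(17) = mex{1,2,1} = 0
G(18) = mex{0,3,0} = 1
G(19) = mex{1,2,1} = 0
G(20) = mex{0,0,2} = 1
G(21) = mex{1,1,3} = 0
G(22) = mex{0,0,2} = 1
G(23) = mex{1,1,3} = 0
G(24) = mex{0,0,2} = 1
P-positions are exactly the n with G(n) = 0.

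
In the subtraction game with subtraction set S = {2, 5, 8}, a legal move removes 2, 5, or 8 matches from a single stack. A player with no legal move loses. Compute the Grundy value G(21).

0

G(0) = 0
G(1) = mex{} = 0
G(2) = mex{0} = 1
G(3) = mex{0} = 1
G(4) = mex{1} = 0
G(5) = mex{1,0} = 2
G(6) = mex{0,0} = 1
G(7) = mex{2,1} = 0
G(8) = mex{1,1,0} = 2
G(9) = mex{0,0,0} = 1
G(10) = mex{2,2,1} = 0
G(11) = mex{1,1,1} = 0
G(12) = mex{0,0,0} = 1
G(13) = mex{0,2,2} = 1
G(14) = mex{1,1,1} = 0
G(15) = mex{1,0,0} = 2
G(16) = mex{0,0,2} = 1
G(17) = mex{2,1,1} = 0
G(18) = mex{1,1,0} = 2
G(19) = mex{0,0,0} = 1
G(20) = mex{2,2,1} = 0
G(21) = mex{1,1,1} = 0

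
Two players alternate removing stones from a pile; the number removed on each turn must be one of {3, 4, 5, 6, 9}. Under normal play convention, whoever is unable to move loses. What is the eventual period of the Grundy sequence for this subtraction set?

12

n :  0  1  2  3  4  5  6  7  8  9 10 11 12 13 14 15 16 17 18 19 20 21 22 23 24 25
G :  0  0  0  1  1  1  2  2  2  3  3  3  0  0  0  1  1  1  2  2  2  3  3  3  0  0
G(n+12) = G(n) holds for n = 0,…,8 (a full window of length max(S) = 9), so the sequence is purely periodic with period 12.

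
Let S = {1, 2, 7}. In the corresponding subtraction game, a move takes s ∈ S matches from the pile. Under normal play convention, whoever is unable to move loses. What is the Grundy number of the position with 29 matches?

n :  0  1  2  3  4  5  6  7  8  9 10 11 12 13 14 15 16 17 18 19 20 21 22 23 24 25 26 27 28 29
G :  0  1  2  0  1  2  0  1  2  0  1  2  0  1  2  0  1  2  0  1  2  0  1  2  0  1  2  0  1  2

2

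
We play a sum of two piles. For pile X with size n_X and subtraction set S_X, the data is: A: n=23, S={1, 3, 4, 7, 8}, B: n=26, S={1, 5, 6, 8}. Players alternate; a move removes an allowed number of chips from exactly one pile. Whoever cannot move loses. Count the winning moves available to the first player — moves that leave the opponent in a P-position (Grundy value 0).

Pile A, S = {1, 3, 4, 7, 8}:
G(0) = 0
G(1) = mex{0} = 1
G(2) = mex{1} = 0
G(3) = mex{0,0} = 1
G(4) = mex{1,1,0} = 2
G(5) = mex{2,0,1} = 3
G(6) = mex{3,1,0} = 2
G(7) = mex{2,2,1,0} = 3
G(8) = mex{3,3,2,1,0} = 4
G(9) = mex{4,2,3,0,1} = 5
G(10) = mex{5,3,2,1,0} = 4
G(11) = mex{4,4,3,2,1} = 0
G(12) = mex{0,5,4,3,2} = 1
G(13) = mex{1,4,5,2,3} = 0
G(14) = mex{0,0,4,3,2} = 1
G(15) = mex{1,1,0,4,3} = 2
G(16) = mex{2,0,1,5,4} = 3
G(17) = mex{3,1,0,4,5} = 2
G(18) = mex{2,2,1,0,4} = 3
G(19) = mex{3,3,2,1,0} = 4
G(20) = mex{4,2,3,0,1} = 5
G(21) = mex{5,3,2,1,0} = 4
G(22) = mex{4,4,3,2,1} = 0
G(23) = mex{0,5,4,3,2} = 1
G_A(23) = 1.
Pile B, S = {1, 5, 6, 8}:
n :  0  1  2  3  4  5  6  7  8  9 10 11 12 13 14 15 16 17 18 19 20 21 22 23 24 25 26
G :  0  1  0  1  0  1  2  3  2  3  2  0  1  0  1  0  1  2  3  2  3  2  0  1  0  1  0
G_B(26) = 0.
Combined Grundy value = 1 ⊕ 0 = 1.
A winning move leaves total XOR = 0, i.e. changes one component's Grundy value g to g ⊕ X where X is the current total.
Pile A: need g' = 1⊕1 = 0. Options: 23−1→G=0, 23−3→G=5, 23−4→G=4, 23−7→G=3, 23−8→G=2. Hits: 1.
Pile B: need g' = 0⊕1 = 1. Options: 26−1→G=1, 26−5→G=2, 26−6→G=3, 26−8→G=3. Hits: 1.

2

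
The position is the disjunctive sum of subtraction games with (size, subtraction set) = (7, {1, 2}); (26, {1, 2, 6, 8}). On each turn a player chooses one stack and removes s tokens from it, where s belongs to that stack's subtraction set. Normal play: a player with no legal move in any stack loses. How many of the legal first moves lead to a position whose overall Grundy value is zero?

Stack A, S = {1, 2}:
G(0) = 0
G(1) = mex{0} = 1
G(2) = mex{1,0} = 2
G(3) = mex{2,1} = 0
G(4) = mex{0,2} = 1
G(5) = mex{1,0} = 2
G(6) = mex{2,1} = 0
G(7) = mex{0,2} = 1
G_A(7) = 1.
Stack B, S = {1, 2, 6, 8}:
n :  0  1  2  3  4  5  6  7  8  9 10 11 12 13 14 15 16 17 18 19 20 21 22 23 24 25 26
G :  0  1  2  0  1  2  3  0  1  2  0  1  2  3  0  1  2  0  1  2  3  0  1  2  0  1  2
G_B(26) = 2.
Combined Grundy value = 1 ⊕ 2 = 3.
A winning move leaves total XOR = 0, i.e. changes one component's Grundy value g to g ⊕ X where X is the current total.
Stack A: need g' = 1⊕3 = 2. Options: 7−1→G=0, 7−2→G=2. Hits: 1.
Stack B: need g' = 2⊕3 = 1. Options: 26−1→G=1, 26−2→G=0, 26−6→G=3, 26−8→G=1. Hits: 2.

3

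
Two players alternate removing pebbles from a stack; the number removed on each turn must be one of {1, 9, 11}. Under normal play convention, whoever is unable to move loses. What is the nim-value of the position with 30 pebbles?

G(0) = 0
G(1) = mex{0} = 1
G(2) = mex{1} = 0
G(3) = mex{0} = 1
G(4) = mex{1} = 0
G(5) = mex{0} = 1
G(6) = mex{1} = 0
G(7) = mex{0} = 1
G(8) = mex{1} = 0
G(9) = mex{0,0} = 1
G(10) = mex{1,1} = 0
G(11) = mex{0,0,0} = 1
G(12) = mex{1,1,1} = 0
G(13) = mex{0,0,0} = 1
G(14) = mex{1,1,1} = 0
G(15) = mex{0,0,0} = 1
G(16) = mex{1,1,1} = 0
G(17) = mex{0,0,0} = 1
G(18) = mex{1,1,1} = 0
G(19) = mex{0,0,0} = 1
G(20) = mex{1,1,1} = 0
G(21) = mex{0,0,0} = 1
G(22) = mex{1,1,1} = 0
G(23) = mex{0,0,0} = 1
G(24) = mex{1,1,1} = 0
G(25) = mex{0,0,0} = 1
G(26) = mex{1,1,1} = 0
G(27) = mex{0,0,0} = 1
G(28) = mex{1,1,1} = 0
G(29) = mex{0,0,0} = 1
G(30) = mex{1,1,1} = 0

0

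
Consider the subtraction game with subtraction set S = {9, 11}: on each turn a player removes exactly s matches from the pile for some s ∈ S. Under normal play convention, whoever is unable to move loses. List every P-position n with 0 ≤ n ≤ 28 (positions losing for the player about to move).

0, 1, 2, 3, 4, 5, 6, 7, 8, 20, 21, 22, 23, 24, 25, 26, 27, 28

G(0) = 0
G(1) = mex{} = 0
G(2) = mex{} = 0
G(3) = mex{} = 0
G(4) = mex{} = 0
G(5) = mex{} = 0
G(6) = mex{} = 0
G(7) = mex{} = 0
G(8) = mex{} = 0
G(9) = mex{0} = 1
G(10) = mex{0} = 1
G(11) = mex{0,0} = 1
G(12) = mex{0,0} = 1
G(13) = mex{0,0} = 1
G(14) = mex{0,0} = 1
G(15) = mex{0,0} = 1
G(16) = mex{0,0} = 1
G(17) = mex{0,0} = 1
G(18) = mex{1,0} = 2
G(19) = mex{1,0} = 2
G(20) = mex{1,1} = 0
G(21) = mex{1,1} = 0
G(22) = mex{1,1} = 0
G(23) = mex{1,1} = 0
G(24) = mex{1,1} = 0
G(25) = mex{1,1} = 0
G(26) = mex{1,1} = 0
G(27) = mex{2,1} = 0
G(28) = mex{2,1} = 0
P-positions are exactly the n with G(n) = 0.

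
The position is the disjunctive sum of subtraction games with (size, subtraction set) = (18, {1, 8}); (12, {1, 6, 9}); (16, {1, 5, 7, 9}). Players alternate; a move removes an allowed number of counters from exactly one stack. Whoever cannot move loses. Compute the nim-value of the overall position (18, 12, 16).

Stack A, S = {1, 8}:
G(0) = 0
G(1) = mex{0} = 1
G(2) = mex{1} = 0
G(3) = mex{0} = 1
G(4) = mex{1} = 0
G(5) = mex{0} = 1
G(6) = mex{1} = 0
G(7) = mex{0} = 1
G(8) = mex{1,0} = 2
G(9) = mex{2,1} = 0
G(10) = mex{0,0} = 1
G(11) = mex{1,1} = 0
G(12) = mex{0,0} = 1
G(13) = mex{1,1} = 0
G(14) = mex{0,0} = 1
G(15) = mex{1,1} = 0
G(16) = mex{0,2} = 1
G(17) = mex{1,0} = 2
G(18) = mex{2,1} = 0
G_A(18) = 0.
Stack B, S = {1, 6, 9}:
n :  0  1  2  3  4  5  6  7  8  9 10 11 12
G :  0  1  0  1  0  1  2  0  1  2  3  2  0
G_B(12) = 0.
Stack C, S = {1, 5, 7, 9}:
G(0) = 0
G(1) = mex{0} = 1
G(2) = mex{1} = 0
G(3) = mex{0} = 1
G(4) = mex{1} = 0
G(5) = mex{0,0} = 1
G(6) = mex{1,1} = 0
G(7) = mex{0,0,0} = 1
G(8) = mex{1,1,1} = 0
G(9) = mex{0,0,0,0} = 1
G(10) = mex{1,1,1,1} = 0
G(11) = mex{0,0,0,0} = 1
G(12) = mex{1,1,1,1} = 0
G(13) = mex{0,0,0,0} = 1
G(14) = mex{1,1,1,1} = 0
G(15) = mex{0,0,0,0} = 1
G(16) = mex{1,1,1,1} = 0
G_C(16) = 0.
Combined Grundy value = 0 ⊕ 0 ⊕ 0 = 0.

0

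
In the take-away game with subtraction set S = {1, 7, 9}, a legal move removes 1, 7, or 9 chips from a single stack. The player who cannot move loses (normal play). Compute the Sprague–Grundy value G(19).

G(0) = 0
G(1) = mex{0} = 1
G(2) = mex{1} = 0
G(3) = mex{0} = 1
G(4) = mex{1} = 0
G(5) = mex{0} = 1
G(6) = mex{1} = 0
G(7) = mex{0,0} = 1
G(8) = mex{1,1} = 0
G(9) = mex{0,0,0} = 1
G(10) = mex{1,1,1} = 0
G(11) = mex{0,0,0} = 1
G(12) = mex{1,1,1} = 0
G(13) = mex{0,0,0} = 1
G(14) = mex{1,1,1} = 0
G(15) = mex{0,0,0} = 1
G(16) = mex{1,1,1} = 0
G(17) = mex{0,0,0} = 1
G(18) = mex{1,1,1} = 0
G(19) = mex{0,0,0} = 1

1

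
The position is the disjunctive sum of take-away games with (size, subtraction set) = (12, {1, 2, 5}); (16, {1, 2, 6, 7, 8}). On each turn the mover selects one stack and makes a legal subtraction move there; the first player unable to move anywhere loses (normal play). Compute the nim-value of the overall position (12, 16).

Stack A, S = {1, 2, 5}:
n :  0  1  2  3  4  5  6  7  8  9 10 11 12
G :  0  1  2  0  1  2  0  1  2  0  1  2  0
G_A(12) = 0.
Stack B, S = {1, 2, 6, 7, 8}:
G(0) = 0
G(1) = mex{0} = 1
G(2) = mex{1,0} = 2
G(3) = mex{2,1} = 0
G(4) = mex{0,2} = 1
G(5) = mex{1,0} = 2
G(6) = mex{2,1,0} = 3
G(7) = mex{3,2,1,0} = 4
G(8) = mex{4,3,2,1,0} = 5
G(9) = mex{5,4,0,2,1} = 3
G(10) = mex{3,5,1,0,2} = 4
G(11) = mex{4,3,2,1,0} = 5
G(12) = mex{5,4,3,2,1} = 0
G(13) = mex{0,5,4,3,2} = 1
G(14) = mex{1,0,5,4,3} = 2
G(15) = mex{2,1,3,5,4} = 0
G(16) = mex{0,2,4,3,5} = 1
G_B(16) = 1.
Combined Grundy value = 0 ⊕ 1 = 1.

1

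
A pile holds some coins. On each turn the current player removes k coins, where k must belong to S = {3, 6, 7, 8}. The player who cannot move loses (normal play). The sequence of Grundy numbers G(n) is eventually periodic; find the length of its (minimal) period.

11

n :  0  1  2  3  4  5  6  7  8  9 10 11 12 13 14 15 16 17 18 19 20 21 22 23
G :  0  0  0  1  1  1  2  2  2  3  3  0  0  0  1  1  1  2  2  2  3  3  0  0
G(n+11) = G(n) holds for n = 0,…,7 (a full window of length max(S) = 8), so the sequence is purely periodic with period 11.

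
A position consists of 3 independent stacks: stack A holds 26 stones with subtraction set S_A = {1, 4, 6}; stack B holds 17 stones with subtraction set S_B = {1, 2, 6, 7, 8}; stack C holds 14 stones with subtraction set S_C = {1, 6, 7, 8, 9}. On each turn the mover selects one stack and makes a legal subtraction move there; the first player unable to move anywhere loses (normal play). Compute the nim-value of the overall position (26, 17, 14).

3

Stack A, S = {1, 4, 6}:
n :  0  1  2  3  4  5  6  7  8  9 10 11 12 13 14 15 16 17 18 19 20 21 22 23 24 25 26
G :  0  1  0  1  2  0  1  0  1  2  0  1  0  1  2  0  1  0  1  2  0  1  0  1  2  0  1
G_A(26) = 1.
Stack B, S = {1, 2, 6, 7, 8}:
n :  0  1  2  3  4  5  6  7  8  9 10 11 12 13 14 15 16 17
G :  0  1  2  0  1  2  3  4  5  3  4  5  0  1  2  0  1  2
G_B(17) = 2.
Stack C, S = {1, 6, 7, 8, 9}:
G(0) = 0
G(1) = mex{0} = 1
G(2) = mex{1} = 0
G(3) = mex{0} = 1
G(4) = mex{1} = 0
G(5) = mex{0} = 1
G(6) = mex{1,0} = 2
G(7) = mex{2,1,0} = 3
G(8) = mex{3,0,1,0} = 2
G(9) = mex{2,1,0,1,0} = 3
G(10) = mex{3,0,1,0,1} = 2
G(11) = mex{2,1,0,1,0} = 3
G(12) = mex{3,2,1,0,1} = 4
G(13) = mex{4,3,2,1,0} = 5
G(14) = mex{5,2,3,2,1} = 0
G_C(14) = 0.
Combined Grundy value = 1 ⊕ 2 ⊕ 0 = 3.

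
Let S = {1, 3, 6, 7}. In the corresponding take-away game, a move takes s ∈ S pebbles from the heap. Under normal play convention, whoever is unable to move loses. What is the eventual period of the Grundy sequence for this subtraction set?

G(0) = 0
G(1) = mex{0} = 1
G(2) = mex{1} = 0
G(3) = mex{0,0} = 1
G(4) = mex{1,1} = 0
G(5) = mex{0,0} = 1
G(6) = mex{1,1,0} = 2
G(7) = mex{2,0,1,0} = 3
G(8) = mex{3,1,0,1} = 2
G(9) = mex{2,2,1,0} = 3
G(10) = mex{3,3,0,1} = 2
G(11) = mex{2,2,1,0} = 3
G(12) = mex{3,3,2,1} = 0
G(13) = mex{0,2,3,2} = 1
G(14) = mex{1,3,2,3} = 0
G(15) = mex{0,0,3,2} = 1
G(16) = mex{1,1,2,3} = 0
G(17) = mex{0,0,3,2} = 1
G(18) = mex{1,1,0,3} = 2
G(19) = mex{2,0,1,0} = 3
G(20) = mex{3,1,0,1} = 2
G(21) = mex{2,2,1,0} = 3
G(22) = mex{3,3,0,1} = 2
G(23) = mex{2,2,1,0} = 3
G(24) = mex{3,3,2,1} = 0
G(25) = mex{0,2,3,2} = 1
G(n+12) = G(n) holds for n = 0,…,6 (a full window of length max(S) = 7), so the sequence is purely periodic with period 12.

12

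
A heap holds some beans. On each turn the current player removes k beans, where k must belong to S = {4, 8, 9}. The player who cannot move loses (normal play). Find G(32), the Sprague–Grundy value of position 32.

G(0) = 0
G(1) = mex{} = 0
G(2) = mex{} = 0
G(3) = mex{} = 0
G(4) = mex{0} = 1
G(5) = mex{0} = 1
G(6) = mex{0} = 1
G(7) = mex{0} = 1
G(8) = mex{1,0} = 2
G(9) = mex{1,0,0} = 2
G(10) = mex{1,0,0} = 2
G(11) = mex{1,0,0} = 2
G(12) = mex{2,1,0} = 3
G(13) = mex{2,1,1} = 0
G(14) = mex{2,1,1} = 0
G(15) = mex{2,1,1} = 0
G(16) = mex{3,2,1} = 0
G(17) = mex{0,2,2} = 1
G(18) = mex{0,2,2} = 1
G(19) = mex{0,2,2} = 1
G(20) = mex{0,3,2} = 1
G(21) = mex{1,0,3} = 2
G(22) = mex{1,0,0} = 2
G(23) = mex{1,0,0} = 2
G(24) = mex{1,0,0} = 2
G(25) = mex{2,1,0} = 3
G(26) = mex{2,1,1} = 0
G(27) = mex{2,1,1} = 0
G(28) = mex{2,1,1} = 0
G(29) = mex{3,2,1} = 0
G(30) = mex{0,2,2} = 1
G(31) = mex{0,2,2} = 1
G(32) = mex{0,2,2} = 1

1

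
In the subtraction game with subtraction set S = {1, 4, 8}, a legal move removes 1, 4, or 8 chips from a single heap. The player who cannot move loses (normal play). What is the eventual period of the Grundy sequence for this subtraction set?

12

n :  0  1  2  3  4  5  6  7  8  9 10 11 12 13 14 15 16 17 18 19 20 21 22 23 24 25
G :  0  1  0  1  2  0  1  0  1  2  3  2  0  1  0  1  2  0  1  0  1  2  3  2  0  1
G(n+12) = G(n) holds for n = 0,…,7 (a full window of length max(S) = 8), so the sequence is purely periodic with period 12.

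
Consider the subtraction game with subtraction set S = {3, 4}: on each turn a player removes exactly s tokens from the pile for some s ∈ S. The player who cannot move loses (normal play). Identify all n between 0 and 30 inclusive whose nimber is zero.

G(0) = 0
G(1) = mex{} = 0
G(2) = mex{} = 0
G(3) = mex{0} = 1
G(4) = mex{0,0} = 1
G(5) = mex{0,0} = 1
G(6) = mex{1,0} = 2
G(7) = mex{1,1} = 0
G(8) = mex{1,1} = 0
G(9) = mex{2,1} = 0
G(10) = mex{0,2} = 1
G(11) = mex{0,0} = 1
G(12) = mex{0,0} = 1
G(13) = mex{1,0} = 2
G(14) = mex{1,1} = 0
G(15) = mex{1,1} = 0
G(16) = mex{2,1} = 0
G(17) = mex{0,2} = 1
G(18) = mex{0,0} = 1
G(19) = mex{0,0} = 1
G(20) = mex{1,0} = 2
G(21) = mex{1,1} = 0
G(22) = mex{1,1} = 0
G(23) = mex{2,1} = 0
G(24) = mex{0,2} = 1
G(25) = mex{0,0} = 1
G(26) = mex{0,0} = 1
G(27) = mex{1,0} = 2
G(28) = mex{1,1} = 0
G(29) = mex{1,1} = 0
G(30) = mex{2,1} = 0
P-positions are exactly the n with G(n) = 0.

0, 1, 2, 7, 8, 9, 14, 15, 16, 21, 22, 23, 28, 29, 30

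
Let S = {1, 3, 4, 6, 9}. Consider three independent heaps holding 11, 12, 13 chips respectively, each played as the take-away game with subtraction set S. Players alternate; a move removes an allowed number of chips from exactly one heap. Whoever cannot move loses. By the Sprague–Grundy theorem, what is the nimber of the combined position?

3

All heaps use S = {1, 3, 4, 6, 9}:
G(0) = 0
G(1) = mex{0} = 1
G(2) = mex{1} = 0
G(3) = mex{0,0} = 1
G(4) = mex{1,1,0} = 2
G(5) = mex{2,0,1} = 3
G(6) = mex{3,1,0,0} = 2
G(7) = mex{2,2,1,1} = 0
G(8) = mex{0,3,2,0} = 1
G(9) = mex{1,2,3,1,0} = 4
G(10) = mex{4,0,2,2,1} = 3
G(11) = mex{3,1,0,3,0} = 2
G(12) = mex{2,4,1,2,1} = 0
G(13) = mex{0,3,4,0,2} = 1
Heap A: G(11) = 2.
Heap B: G(12) = 0.
Heap C: G(13) = 1.
Combined Grundy value = 2 ⊕ 0 ⊕ 1 = 3.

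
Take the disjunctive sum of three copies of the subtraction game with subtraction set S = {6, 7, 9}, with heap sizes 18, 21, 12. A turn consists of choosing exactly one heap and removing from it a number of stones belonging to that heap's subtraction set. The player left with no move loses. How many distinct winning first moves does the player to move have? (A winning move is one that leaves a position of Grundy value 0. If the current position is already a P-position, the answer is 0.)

All heaps use S = {6, 7, 9}:
n :  0  1  2  3  4  5  6  7  8  9 10 11 12 13 14 15 16 17 18 19 20 21
G :  0  0  0  0  0  0  1  1  1  1  1  1  2  2  2  0  0  0  0  0  0  1
Heap A: G(18) = 0.
Heap B: G(21) = 1.
Heap C: G(12) = 2.
Combined Grundy value = 0 ⊕ 1 ⊕ 2 = 3.
A winning move leaves total XOR = 0, i.e. changes one component's Grundy value g to g ⊕ X where X is the current total.
Heap A: need g' = 0⊕3 = 3. Options: 18−6→G=2, 18−7→G=1, 18−9→G=1. Hits: 0.
Heap B: need g' = 1⊕3 = 2. Options: 21−6→G=0, 21−7→G=2, 21−9→G=2. Hits: 2.
Heap C: need g' = 2⊕3 = 1. Options: 12−6→G=1, 12−7→G=0, 12−9→G=0. Hits: 1.

3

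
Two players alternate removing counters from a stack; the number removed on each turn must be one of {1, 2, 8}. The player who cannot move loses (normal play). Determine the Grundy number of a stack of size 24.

n :  0  1  2  3  4  5  6  7  8  9 10 11 12 13 14 15 16 17 18 19 20 21 22 23 24
G :  0  1  2  0  1  2  0  1  2  0  1  2  0  1  2  0  1  2  0  1  2  0  1  2  0

0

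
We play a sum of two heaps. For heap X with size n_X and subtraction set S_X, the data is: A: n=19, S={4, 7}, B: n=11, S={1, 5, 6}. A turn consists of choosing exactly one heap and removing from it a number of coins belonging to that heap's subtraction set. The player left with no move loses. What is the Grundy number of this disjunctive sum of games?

2

Heap A, S = {4, 7}:
G(0) = 0
G(1) = mex{} = 0
G(2) = mex{} = 0
G(3) = mex{} = 0
G(4) = mex{0} = 1
G(5) = mex{0} = 1
G(6) = mex{0} = 1
G(7) = mex{0,0} = 1
G(8) = mex{1,0} = 2
G(9) = mex{1,0} = 2
G(10) = mex{1,0} = 2
G(11) = mex{1,1} = 0
G(12) = mex{2,1} = 0
G(13) = mex{2,1} = 0
G(14) = mex{2,1} = 0
G(15) = mex{0,2} = 1
G(16) = mex{0,2} = 1
G(17) = mex{0,2} = 1
G(18) = mex{0,0} = 1
G(19) = mex{1,0} = 2
G_A(19) = 2.
Heap B, S = {1, 5, 6}:
n :  0  1  2  3  4  5  6  7  8  9 10 11
G :  0  1  0  1  0  1  2  3  2  3  2  0
G_B(11) = 0.
Combined Grundy value = 2 ⊕ 0 = 2.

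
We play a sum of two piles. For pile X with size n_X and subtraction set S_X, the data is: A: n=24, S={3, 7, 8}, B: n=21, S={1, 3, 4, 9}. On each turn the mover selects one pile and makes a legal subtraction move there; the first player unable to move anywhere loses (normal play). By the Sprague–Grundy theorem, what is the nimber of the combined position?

5

Pile A, S = {3, 7, 8}:
G(0) = 0
G(1) = mex{} = 0
G(2) = mex{} = 0
G(3) = mex{0} = 1
G(4) = mex{0} = 1
G(5) = mex{0} = 1
G(6) = mex{1} = 0
G(7) = mex{1,0} = 2
G(8) = mex{1,0,0} = 2
G(9) = mex{0,0,0} = 1
G(10) = mex{2,1,0} = 3
G(11) = mex{2,1,1} = 0
G(12) = mex{1,1,1} = 0
G(13) = mex{3,0,1} = 2
G(14) = mex{0,2,0} = 1
G(15) = mex{0,2,2} = 1
G(16) = mex{2,1,2} = 0
G(17) = mex{1,3,1} = 0
G(18) = mex{1,0,3} = 2
G(19) = mex{0,0,0} = 1
G(20) = mex{0,2,0} = 1
G(21) = mex{2,1,2} = 0
G(22) = mex{1,1,1} = 0
G(23) = mex{1,0,1} = 2
G(24) = mex{0,0,0} = 1
G_A(24) = 1.
Pile B, S = {1, 3, 4, 9}:
G(0) = 0
G(1) = mex{0} = 1
G(2) = mex{1} = 0
G(3) = mex{0,0} = 1
G(4) = mex{1,1,0} = 2
G(5) = mex{2,0,1} = 3
G(6) = mex{3,1,0} = 2
G(7) = mex{2,2,1} = 0
G(8) = mex{0,3,2} = 1
G(9) = mex{1,2,3,0} = 4
G(10) = mex{4,0,2,1} = 3
G(11) = mex{3,1,0,0} = 2
G(12) = mex{2,4,1,1} = 0
G(13) = mex{0,3,4,2} = 1
G(14) = mex{1,2,3,3} = 0
G(15) = mex{0,0,2,2} = 1
G(16) = mex{1,1,0,0} = 2
G(17) = mex{2,0,1,1} = 3
G(18) = mex{3,1,0,4} = 2
G(19) = mex{2,2,1,3} = 0
G(20) = mex{0,3,2,2} = 1
G(21) = mex{1,2,3,0} = 4
G_B(21) = 4.
Combined Grundy value = 1 ⊕ 4 = 5.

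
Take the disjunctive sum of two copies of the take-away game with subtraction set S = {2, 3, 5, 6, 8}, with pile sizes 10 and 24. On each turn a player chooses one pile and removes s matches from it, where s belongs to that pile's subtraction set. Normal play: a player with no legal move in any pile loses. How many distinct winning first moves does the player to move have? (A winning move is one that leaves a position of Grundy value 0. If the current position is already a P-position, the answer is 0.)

All piles use S = {2, 3, 5, 6, 8}:
n :  0  1  2  3  4  5  6  7  8  9 10 11 12 13 14 15 16 17 18 19 20 21 22 23 24
G :  0  0  1  1  2  2  3  3  4  4  0  0  1  1  2  2  3  3  4  4  0  0  1  1  2
Pile A: G(10) = 0.
Pile B: G(24) = 2.
Combined Grundy value = 0 ⊕ 2 = 2.
A winning move leaves total XOR = 0, i.e. changes one component's Grundy value g to g ⊕ X where X is the current total.
Pile A: need g' = 0⊕2 = 2. Options: 10−2→G=4, 10−3→G=3, 10−5→G=2, 10−6→G=2, 10−8→G=1. Hits: 2.
Pile B: need g' = 2⊕2 = 0. Options: 24−2→G=1, 24−3→G=0, 24−5→G=4, 24−6→G=4, 24−8→G=3. Hits: 1.

3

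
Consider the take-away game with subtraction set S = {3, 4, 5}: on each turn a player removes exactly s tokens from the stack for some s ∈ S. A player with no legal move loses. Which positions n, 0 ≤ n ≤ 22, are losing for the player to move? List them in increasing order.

0, 1, 2, 8, 9, 10, 16, 17, 18

n :  0  1  2  3  4  5  6  7  8  9 10 11 12 13 14 15 16 17 18 19 20 21 22
G :  0  0  0  1  1  1  2  2  0  0  0  1  1  1  2  2  0  0  0  1  1  1  2
P-positions are exactly the n with G(n) = 0.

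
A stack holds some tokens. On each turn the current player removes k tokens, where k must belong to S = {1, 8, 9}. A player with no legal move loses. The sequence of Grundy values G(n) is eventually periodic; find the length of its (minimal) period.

n :  0  1  2  3  4  5  6  7  8  9 10 11 12 13 14 15 16 17 18 19 20 21 22 23 24 25 26 27 28 29 30 31 32 33
G :  0  1  0  1  0  1  0  1  2  3  2  3  2  3  2  3  0  1  0  1  0  1  0  1  2  3  2  3  2  3  2  3  0  1
G(n+16) = G(n) holds for n = 0,…,8 (a full window of length max(S) = 9), so the sequence is purely periodic with period 16.

16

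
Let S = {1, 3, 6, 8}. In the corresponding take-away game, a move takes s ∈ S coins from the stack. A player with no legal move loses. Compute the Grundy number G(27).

n :  0  1  2  3  4  5  6  7  8  9 10 11 12 13 14 15 16 17 18 19 20 21 22 23 24 25 26 27
G :  0  1  0  1  0  1  2  3  2  0  1  0  1  0  1  2  3  2  0  1  0  1  0  1  2  3  2  0

0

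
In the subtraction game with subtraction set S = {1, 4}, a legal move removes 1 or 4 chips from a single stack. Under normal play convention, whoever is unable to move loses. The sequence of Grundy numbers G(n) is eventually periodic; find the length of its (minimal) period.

G(0) = 0
G(1) = mex{0} = 1
G(2) = mex{1} = 0
G(3) = mex{0} = 1
G(4) = mex{1,0} = 2
G(5) = mex{2,1} = 0
G(6) = mex{0,0} = 1
G(7) = mex{1,1} = 0
G(8) = mex{0,2} = 1
G(9) = mex{1,0} = 2
G(10) = mex{2,1} = 0
G(11) = mex{0,0} = 1
G(12) = mex{1,1} = 0
G(13) = mex{0,2} = 1
G(14) = mex{1,0} = 2
G(n+5) = G(n) holds for n = 0,…,3 (a full window of length max(S) = 4), so the sequence is purely periodic with period 5.

5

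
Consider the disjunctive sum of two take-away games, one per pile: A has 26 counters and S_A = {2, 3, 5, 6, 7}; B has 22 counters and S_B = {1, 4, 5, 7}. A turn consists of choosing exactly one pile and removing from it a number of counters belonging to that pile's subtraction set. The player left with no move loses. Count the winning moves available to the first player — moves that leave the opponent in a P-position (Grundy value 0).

1

Pile A, S = {2, 3, 5, 6, 7}:
n :  0  1  2  3  4  5  6  7  8  9 10 11 12 13 14 15 16 17 18 19 20 21 22 23 24 25 26
G :  0  0  1  1  2  2  3  3  4  0  0  1  1  2  2  3  3  4  0  0  1  1  2  2  3  3  4
G_A(26) = 4.
Pile B, S = {1, 4, 5, 7}:
n :  0  1  2  3  4  5  6  7  8  9 10 11 12 13 14 15 16 17 18 19 20 21 22
G :  0  1  0  1  2  3  2  3  0  1  0  1  2  3  2  3  0  1  0  1  2  3  2
G_B(22) = 2.
Combined Grundy value = 4 ⊕ 2 = 6.
A winning move leaves total XOR = 0, i.e. changes one component's Grundy value g to g ⊕ X where X is the current total.
Pile A: need g' = 4⊕6 = 2. Options: 26−2→G=3, 26−3→G=2, 26−5→G=1, 26−6→G=1, 26−7→G=0. Hits: 1.
Pile B: need g' = 2⊕6 = 4. Options: 22−1→G=3, 22−4→G=0, 22−5→G=1, 22−7→G=3. Hits: 0.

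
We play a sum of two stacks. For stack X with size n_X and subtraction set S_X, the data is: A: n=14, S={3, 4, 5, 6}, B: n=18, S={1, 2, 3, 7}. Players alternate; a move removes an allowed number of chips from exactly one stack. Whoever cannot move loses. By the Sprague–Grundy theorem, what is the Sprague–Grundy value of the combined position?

3

Stack A, S = {3, 4, 5, 6}:
G(0) = 0
G(1) = mex{} = 0
G(2) = mex{} = 0
G(3) = mex{0} = 1
G(4) = mex{0,0} = 1
G(5) = mex{0,0,0} = 1
G(6) = mex{1,0,0,0} = 2
G(7) = mex{1,1,0,0} = 2
G(8) = mex{1,1,1,0} = 2
G(9) = mex{2,1,1,1} = 0
G(10) = mex{2,2,1,1} = 0
G(11) = mex{2,2,2,1} = 0
G(12) = mex{0,2,2,2} = 1
G(13) = mex{0,0,2,2} = 1
G(14) = mex{0,0,0,2} = 1
G_A(14) = 1.
Stack B, S = {1, 2, 3, 7}:
G(0) = 0
G(1) = mex{0} = 1
G(2) = mex{1,0} = 2
G(3) = mex{2,1,0} = 3
G(4) = mex{3,2,1} = 0
G(5) = mex{0,3,2} = 1
G(6) = mex{1,0,3} = 2
G(7) = mex{2,1,0,0} = 3
G(8) = mex{3,2,1,1} = 0
G(9) = mex{0,3,2,2} = 1
G(10) = mex{1,0,3,3} = 2
G(11) = mex{2,1,0,0} = 3
G(12) = mex{3,2,1,1} = 0
G(13) = mex{0,3,2,2} = 1
G(14) = mex{1,0,3,3} = 2
G(15) = mex{2,1,0,0} = 3
G(16) = mex{3,2,1,1} = 0
G(17) = mex{0,3,2,2} = 1
G(18) = mex{1,0,3,3} = 2
G_B(18) = 2.
Combined Grundy value = 1 ⊕ 2 = 3.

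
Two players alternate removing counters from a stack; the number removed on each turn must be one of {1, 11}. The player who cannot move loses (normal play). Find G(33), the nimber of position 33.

n :  0  1  2  3  4  5  6  7  8  9 10 11 12 13 14 15 16 17 18 19 20 21 22 23 24 25 26 27 28 29 30 31 32 33
G :  0  1  0  1  0  1  0  1  0  1  0  1  0  1  0  1  0  1  0  1  0  1  0  1  0  1  0  1  0  1  0  1  0  1

1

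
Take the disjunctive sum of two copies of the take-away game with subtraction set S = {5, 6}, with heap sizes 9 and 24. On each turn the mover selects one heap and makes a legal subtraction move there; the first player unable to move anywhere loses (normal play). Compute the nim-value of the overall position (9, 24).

1

All heaps use S = {5, 6}:
G(0) = 0
G(1) = mex{} = 0
G(2) = mex{} = 0
G(3) = mex{} = 0
G(4) = mex{} = 0
G(5) = mex{0} = 1
G(6) = mex{0,0} = 1
G(7) = mex{0,0} = 1
G(8) = mex{0,0} = 1
G(9) = mex{0,0} = 1
G(10) = mex{1,0} = 2
G(11) = mex{1,1} = 0
G(12) = mex{1,1} = 0
G(13) = mex{1,1} = 0
G(14) = mex{1,1} = 0
G(15) = mex{2,1} = 0
G(16) = mex{0,2} = 1
G(17) = mex{0,0} = 1
G(18) = mex{0,0} = 1
G(19) = mex{0,0} = 1
G(20) = mex{0,0} = 1
G(21) = mex{1,0} = 2
G(22) = mex{1,1} = 0
G(23) = mex{1,1} = 0
G(24) = mex{1,1} = 0
Heap A: G(9) = 1.
Heap B: G(24) = 0.
Combined Grundy value = 1 ⊕ 0 = 1.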